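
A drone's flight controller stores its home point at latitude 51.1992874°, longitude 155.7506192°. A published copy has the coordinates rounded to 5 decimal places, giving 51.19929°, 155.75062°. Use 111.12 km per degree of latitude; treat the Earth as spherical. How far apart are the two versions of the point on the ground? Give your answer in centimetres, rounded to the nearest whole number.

29 centimetres

Δlat = 51.1992874 − 51.19929 = -0.0000026°; Δlon = 155.7506192 − 155.75062 = -0.0000008°.
N–S: -0.0000026° × 111120 m/° = -0.288912 m.
East–west at this latitude: -0.0000008° × 111120 × cos 51.1993° ≈ -0.0000008 × 69629.3 = -0.0557034 m.
Hypotenuse of the two orthogonal shifts: √(0.288912² + 0.0557034²) = 0.294233 m.
That is 0.294233 m = 29.423 cm.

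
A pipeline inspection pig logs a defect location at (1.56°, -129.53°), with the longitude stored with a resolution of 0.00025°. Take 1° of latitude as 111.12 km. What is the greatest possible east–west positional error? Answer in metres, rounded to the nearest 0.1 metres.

With a 0.00025° grid the true value lies within half a step, ±0.00025°/2 = ±0.000125°, of the stored one.
At latitude 1.56° a degree of longitude spans 111120 m × cos 1.56° = 111120 × 0.9996 ≈ 111079 m.
East–west error: 0.000125° × 111079 m/° ≈ 13.8849 m.

13.9 metres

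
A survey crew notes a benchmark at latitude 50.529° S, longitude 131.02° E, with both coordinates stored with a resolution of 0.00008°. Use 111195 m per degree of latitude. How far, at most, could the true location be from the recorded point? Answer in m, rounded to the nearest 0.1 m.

5.3 m

With a 0.00008° grid the true value lies within half a step, ±0.00008°/2 = ±4e-05°, of the stored one.
N–S: 4e-05° × 111195 m/° = 4.4478 m.
E–W at 50.529°: 4e-05° × 111195 × cos 50.529° = 4e-05 × 111195 × 0.6357 ≈ 2.82741 m.
Worst case both components are at the extreme and orthogonal: √(4.4478² + 2.82741²) ≈ 5.27041 m.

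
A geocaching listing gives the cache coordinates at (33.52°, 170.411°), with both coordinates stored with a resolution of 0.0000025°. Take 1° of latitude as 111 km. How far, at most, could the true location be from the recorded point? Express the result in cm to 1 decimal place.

18.1 cm

With a 0.0000025° grid the true value lies within half a step, ±0.0000025°/2 = ±1.25e-06°, of the stored one.
N–S: 1.25e-06° × 111000 m/° = 0.13875 m.
East–west component at 33.52°: 1.25e-06° × 111000 × cos 33.52° ≈ 1.25e-06 × 92539.9 ≈ 0.115675 m.
Combining orthogonally: (0.13875² + 0.115675²)^½ ≈ 0.180644 m.
That is 0.180644 m = 18.064 cm.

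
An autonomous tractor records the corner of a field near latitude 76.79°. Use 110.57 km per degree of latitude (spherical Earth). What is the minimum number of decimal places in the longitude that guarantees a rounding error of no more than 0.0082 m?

7

At 76.79° one degree of longitude covers 110570 × cos 76.79° ≈ 110570 × 0.2285 ≈ 25267.5 m.
Rounding to N decimal places gives at most 0.5 × 10⁻ᴺ degrees of error, i.e. 0.5 × 10⁻ᴺ × 25267.5 m.
Setting 12633.8 × 10⁻ᴺ ≤ 0.0082 gives 10ᴺ ≥ 1.541e+06, i.e. N ≥ 6.19.
At 6 places the error can reach 0.0126 m, but 7 places keeps it to 0.00126 m.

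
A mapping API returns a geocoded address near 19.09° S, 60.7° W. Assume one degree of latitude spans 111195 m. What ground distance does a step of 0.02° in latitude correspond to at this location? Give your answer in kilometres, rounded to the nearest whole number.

Along a meridian 0.02° is 0.02 × 111195 = 2223.9 m.
That is 2223.9 m = 2.2239 km.

2 kilometres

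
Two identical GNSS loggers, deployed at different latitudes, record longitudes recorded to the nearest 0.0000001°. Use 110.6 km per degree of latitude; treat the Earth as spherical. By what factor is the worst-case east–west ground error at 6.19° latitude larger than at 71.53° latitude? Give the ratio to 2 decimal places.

Rounding to 7 decimal places leaves the longitude within ±5e-08° of the true value.
At 6.19°: 5e-08° × 110600 × cos 6.19° = 5e-08 × 110600 × 0.9942 ≈ 0.0054978 m.
At 71.53°: 5e-08° × 110600 × cos 71.53° = 5e-08 × 110600 × 0.3168 ≈ 0.0017519 m.
Ratio: 0.0054978 / 0.0017519 = cos 6.19° / cos 71.53° ≈ 3.1381.

3.14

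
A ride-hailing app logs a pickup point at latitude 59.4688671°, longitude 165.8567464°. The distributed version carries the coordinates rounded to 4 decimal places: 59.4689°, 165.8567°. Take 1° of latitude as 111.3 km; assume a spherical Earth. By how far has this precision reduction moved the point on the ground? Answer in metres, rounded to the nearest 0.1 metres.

4.5 metres

Δlat = 59.4688671 − 59.4689 = -0.0000329°; Δlon = 165.8567464 − 165.8567 = +0.0000464°.
N–S: -0.0000329° × 111300 m/° = -3.66177 m.
E–W at 59.4689°: 0.0000464° × 111300 × cos 59.4689° = 0.0000464 × 111300 × 0.5080 ≈ 2.62351 m.
Hypotenuse of the two orthogonal shifts: √(3.66177² + 2.62351²) = 4.50459 m.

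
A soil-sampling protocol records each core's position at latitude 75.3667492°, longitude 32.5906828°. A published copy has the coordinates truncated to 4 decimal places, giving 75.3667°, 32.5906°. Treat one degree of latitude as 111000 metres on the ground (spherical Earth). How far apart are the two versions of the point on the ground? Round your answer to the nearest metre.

The latitude changed by +0.0000492° and the longitude by +0.0000828°.
North–south shift: 0.0000492 × 111000 = 5.4612 m.
East–west at this latitude: 0.0000828° × 111000 × cos 75.3667° ≈ 0.0000828 × 28042.1 = 2.32189 m.
Hypotenuse of the two orthogonal shifts: √(5.4612² + 2.32189²) = 5.9343 m.

6 metres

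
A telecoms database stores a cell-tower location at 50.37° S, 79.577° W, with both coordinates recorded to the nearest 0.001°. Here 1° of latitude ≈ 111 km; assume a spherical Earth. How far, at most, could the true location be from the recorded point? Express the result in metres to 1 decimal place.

65.8 metres

Rounding to 3 decimal places leaves each coordinate within ±0.0005° of the true value.
North–south component: 0.0005° × 111000 = 55.5 m.
E–W at 50.37°: 0.0005° × 111000 × cos 50.37° = 0.0005 × 111000 × 0.6378 ≈ 35.3994 m.
Worst case both components are at the extreme and orthogonal: √(55.5² + 35.3994²) ≈ 65.8283 m.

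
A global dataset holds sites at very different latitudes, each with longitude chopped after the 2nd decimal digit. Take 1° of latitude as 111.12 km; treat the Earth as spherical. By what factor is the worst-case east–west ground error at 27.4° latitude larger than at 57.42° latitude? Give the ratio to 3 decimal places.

Truncating at 2 decimal places can drop up to a full unit in the last place, so the longitude may be off by as much as 0.01°.
Error at 27.4° = 0.01° × 111120 × cos 27.4° ≈ 1111.2 × 0.8878 = 986.54 m.
At 57.42°: 0.01° × 111120 × cos 57.42° = 0.01 × 111120 × 0.5385 ≈ 598.36 m.
The ratio reduces to cos 27.4° / cos 57.42° = 0.8878/0.5385 ≈ 1.6488.

1.649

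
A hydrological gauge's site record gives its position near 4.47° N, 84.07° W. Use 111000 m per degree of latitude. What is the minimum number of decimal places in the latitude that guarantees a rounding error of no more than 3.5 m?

One degree of latitude covers 111000 m.
Rounding to N decimal places gives at most 0.5 × 10⁻ᴺ degrees of error, i.e. 0.5 × 10⁻ᴺ × 111000 m.
Setting 55500 × 10⁻ᴺ ≤ 3.5 gives 10ᴺ ≥ 1.586e+04, i.e. N ≥ 4.20.
At 4 places the error can reach 5.55 m, but 5 places keeps it to 0.555 m.

5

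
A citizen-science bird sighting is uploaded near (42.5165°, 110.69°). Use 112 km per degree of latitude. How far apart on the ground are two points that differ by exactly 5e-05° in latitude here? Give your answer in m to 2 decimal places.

5.60 m

5e-05° × 112000 m/° = 5.6 m.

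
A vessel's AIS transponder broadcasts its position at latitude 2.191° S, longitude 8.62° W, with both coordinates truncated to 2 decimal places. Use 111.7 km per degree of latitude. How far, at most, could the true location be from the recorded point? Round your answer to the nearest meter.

1579 meters

Truncating at 2 decimal places can drop up to a full unit in the last place, so each coordinate may be off by as much as 0.01°.
North–south component: 0.01° × 111700 = 1117 m.
Longitude error → 0.01 × 111700 × cos 2.191° = 0.01 × 111700 × 0.9993 ≈ 1116.18 m.
The two errors are perpendicular, so the maximum displacement is √(1117² + 1116.18²) ≈ 1579.1 m.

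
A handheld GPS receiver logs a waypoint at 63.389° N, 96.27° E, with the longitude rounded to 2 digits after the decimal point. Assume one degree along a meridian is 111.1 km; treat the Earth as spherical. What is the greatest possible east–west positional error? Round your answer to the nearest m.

249 m

Rounding to 2 decimal places leaves the longitude within ±0.005° of the true value.
Parallels shrink by cos φ, so at 63.389° a degree of longitude is 111100 × 0.4479 ≈ 49765.1 m.
So at most 0.005° × 49765.1 ≈ 248.826 m east–west.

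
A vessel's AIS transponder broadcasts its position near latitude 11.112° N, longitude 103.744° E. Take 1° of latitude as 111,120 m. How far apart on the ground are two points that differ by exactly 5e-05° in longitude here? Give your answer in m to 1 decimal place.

At 11.112° a degree of longitude is 111120 × cos 11.112° ≈ 109037 m, so 5e-05° corresponds to 5.45184 m.

5.5 m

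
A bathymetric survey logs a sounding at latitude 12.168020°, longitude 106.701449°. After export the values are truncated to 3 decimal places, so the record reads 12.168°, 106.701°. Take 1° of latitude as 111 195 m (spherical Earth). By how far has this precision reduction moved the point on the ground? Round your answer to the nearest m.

Δlat = 12.168020 − 12.168 = +0.000020°; Δlon = 106.701449 − 106.701 = +0.000449°.
North–south shift: 0.000020 × 111195 = 2.2239 m.
East–west at this latitude: 0.000449° × 111195 × cos 12.168° ≈ 0.000449 × 108697 = 48.8049 m.
Distance: √(2.2239² + 48.8049²) ≈ 48.8555 m.

49 m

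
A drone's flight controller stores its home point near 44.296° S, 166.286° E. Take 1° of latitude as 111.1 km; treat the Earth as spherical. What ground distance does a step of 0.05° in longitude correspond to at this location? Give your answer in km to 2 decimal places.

3.98 km

At 44.296° a degree of longitude is 111100 × cos 44.296° ≈ 79518.9 m, so 0.05° corresponds to 3975.94 m.
That is 3975.94 m = 3.9759 km.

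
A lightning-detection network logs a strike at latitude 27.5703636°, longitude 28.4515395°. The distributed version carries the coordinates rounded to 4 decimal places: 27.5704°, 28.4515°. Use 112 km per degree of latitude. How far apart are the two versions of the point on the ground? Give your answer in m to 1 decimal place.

Δlat = 27.5703636 − 27.5704 = -0.0000364°; Δlon = 28.4515395 − 28.4515 = +0.0000395°.
North–south shift: -0.0000364 × 112000 = -4.0768 m.
East–west at this latitude: 0.0000395° × 112000 × cos 27.5704° ≈ 0.0000395 × 99281.6 = 3.92162 m.
Combined displacement = (4.0768² + 3.92162²)^½ ≈ 5.6568 m.

5.7 m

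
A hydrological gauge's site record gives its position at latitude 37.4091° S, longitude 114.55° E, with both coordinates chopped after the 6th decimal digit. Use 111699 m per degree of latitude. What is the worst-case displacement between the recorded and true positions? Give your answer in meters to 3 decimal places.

0.143 meters

Truncating at 6 decimal places can drop up to a full unit in the last place, so each coordinate may be off by as much as 1e-06°.
N–S: 1e-06° × 111699 m/° = 0.111699 m.
E–W at 37.4091°: 1e-06° × 111699 × cos 37.4091° = 1e-06 × 111699 × 0.7943 ≈ 0.0887245 m.
The two errors are perpendicular, so the maximum displacement is √(0.111699² + 0.0887245²) ≈ 0.142649 m.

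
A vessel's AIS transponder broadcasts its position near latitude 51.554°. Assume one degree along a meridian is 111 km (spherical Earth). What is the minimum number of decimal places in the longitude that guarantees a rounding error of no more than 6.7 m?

4 decimal places

At 51.554° one degree of longitude covers 111000 × cos 51.554° ≈ 111000 × 0.6218 ≈ 69017.2 m.
N decimal places → at most half a unit in the last place, 0.5 × 10⁻ᴺ° = 69017.2/2 × 10⁻ᴺ m.
Setting 34508.6 × 10⁻ᴺ ≤ 6.7 gives 10ᴺ ≥ 5151, i.e. N ≥ 3.71.
At 3 places the error can reach 34.5 m, but 4 places keeps it to 3.45 m.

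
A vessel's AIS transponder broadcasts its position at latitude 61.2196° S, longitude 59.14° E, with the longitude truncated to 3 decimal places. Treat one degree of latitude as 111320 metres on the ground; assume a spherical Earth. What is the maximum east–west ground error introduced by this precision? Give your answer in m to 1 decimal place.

53.6 m

Truncating at 3 decimal places can drop up to a full unit in the last place, so the longitude may be off by as much as 0.001°.
Parallels shrink by cos φ, so at 61.2196° a degree of longitude is 111320 × 0.4815 ≈ 53595.4 m.
So at most 0.001° × 53595.4 ≈ 53.5954 m east–west.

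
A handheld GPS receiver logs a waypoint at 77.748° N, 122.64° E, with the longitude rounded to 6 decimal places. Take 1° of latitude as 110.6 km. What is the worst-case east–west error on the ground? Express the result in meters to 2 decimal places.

Rounding to 6 decimal places leaves the longitude within ±5e-07° of the true value.
Parallels shrink by cos φ, so at 77.748° a degree of longitude is 110600 × 0.2122 ≈ 23470.6 m.
So at most 5e-07° × 23470.6 ≈ 0.0117353 m east–west.

0.01 meters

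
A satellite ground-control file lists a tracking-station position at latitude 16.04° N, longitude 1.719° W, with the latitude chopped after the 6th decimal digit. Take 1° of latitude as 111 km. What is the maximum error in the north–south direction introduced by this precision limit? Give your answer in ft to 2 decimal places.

0.36 ft

Truncating at 6 decimal places can drop up to a full unit in the last place, so the latitude may be off by as much as 1e-06°.
Along the meridian that is 1e-06° × 111000 m/° = 0.111 m.
In feet: 0.111 m ÷ 0.3048 ≈ 0.36417 ft.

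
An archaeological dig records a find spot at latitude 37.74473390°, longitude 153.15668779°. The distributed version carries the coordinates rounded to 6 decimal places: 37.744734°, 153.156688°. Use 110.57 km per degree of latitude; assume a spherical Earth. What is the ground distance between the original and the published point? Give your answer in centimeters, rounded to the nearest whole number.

2 centimeters

The latitude changed by -0.00000010° and the longitude by -0.00000021°.
N–S: -0.00000010° × 110570 m/° = -0.011057 m.
E–W at 37.7447°: -0.00000021° × 110570 × cos 37.7447° = -0.00000021 × 110570 × 0.7907 ≈ -0.0183609 m.
Hypotenuse of the two orthogonal shifts: √(0.011057² + 0.0183609²) = 0.0214331 m.
That is 0.0214331 m = 2.1433 cm.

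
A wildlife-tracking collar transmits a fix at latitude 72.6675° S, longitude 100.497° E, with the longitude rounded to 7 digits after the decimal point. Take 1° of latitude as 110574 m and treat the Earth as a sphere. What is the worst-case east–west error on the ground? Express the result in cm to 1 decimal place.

Rounding to 7 decimal places leaves the longitude within ±5e-08° of the true value.
Parallels shrink by cos φ, so at 72.6675° a degree of longitude is 110574 × 0.2979 ≈ 32941.8 m.
East–west error: 5e-08° × 32941.8 m/° ≈ 0.00164709 m.
That is 0.00164709 m = 0.16471 cm.

0.2 cm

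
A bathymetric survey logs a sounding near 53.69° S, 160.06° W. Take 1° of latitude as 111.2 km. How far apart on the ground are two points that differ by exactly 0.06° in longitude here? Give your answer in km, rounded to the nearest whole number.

4 km

One degree of longitude here spans 111200 × cos 53.69° = 111200 × 0.5922 ≈ 65847.5 m; 0.06° of that is 3950.85 m.
That is 3950.85 m = 3.9509 km.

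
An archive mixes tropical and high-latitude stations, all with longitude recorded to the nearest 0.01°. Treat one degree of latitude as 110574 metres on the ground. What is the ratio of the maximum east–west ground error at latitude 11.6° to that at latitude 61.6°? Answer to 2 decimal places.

Rounding to 2 decimal places leaves the longitude within ±0.005° of the true value.
At 11.6°: 0.005° × 110574 × cos 11.6° = 0.005 × 110574 × 0.9796 ≈ 541.58 m.
At 61.6°: 0.005° × 110574 × cos 61.6° = 0.005 × 110574 × 0.4756 ≈ 262.96 m.
The ratio reduces to cos 11.6° / cos 61.6° = 0.9796/0.4756 ≈ 2.0596.

2.06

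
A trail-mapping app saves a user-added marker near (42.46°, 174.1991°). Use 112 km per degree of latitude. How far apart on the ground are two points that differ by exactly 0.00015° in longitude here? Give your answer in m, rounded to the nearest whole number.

At 42.46° a degree of longitude is 112000 × cos 42.46° ≈ 82627.9 m, so 0.00015° corresponds to 12.3942 m.

12 m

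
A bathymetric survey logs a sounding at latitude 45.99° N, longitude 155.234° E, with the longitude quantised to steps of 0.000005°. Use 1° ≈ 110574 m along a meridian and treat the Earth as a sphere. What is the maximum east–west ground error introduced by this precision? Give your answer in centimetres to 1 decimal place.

With a 0.000005° grid the true value lies within half a step, ±0.000005°/2 = ±2.5e-06°, of the stored one.
One degree of longitude at 45.99° is 110574 × cos 45.99° ≈ 110574 × 0.6948 = 76825 m.
Maximum E–W displacement: 2.5e-06 × 76825 = 0.192063 m.
That is 0.192063 m = 19.206 cm.

19.2 centimetres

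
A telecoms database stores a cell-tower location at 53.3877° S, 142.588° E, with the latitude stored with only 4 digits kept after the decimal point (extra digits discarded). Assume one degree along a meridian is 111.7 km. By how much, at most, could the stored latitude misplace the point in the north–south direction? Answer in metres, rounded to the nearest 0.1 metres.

Truncating at 4 decimal places can drop up to a full unit in the last place, so the latitude may be off by as much as 0.0001°.
Along the meridian that is 0.0001° × 111700 m/° = 11.17 m.

11.2 metres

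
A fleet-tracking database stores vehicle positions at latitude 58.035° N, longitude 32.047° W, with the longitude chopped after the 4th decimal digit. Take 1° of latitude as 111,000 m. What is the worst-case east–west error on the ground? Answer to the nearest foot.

19 feet

Truncating at 4 decimal places can drop up to a full unit in the last place, so the longitude may be off by as much as 0.0001°.
At latitude 58.035° a degree of longitude spans 111000 m × cos 58.035° = 111000 × 0.5294 ≈ 58763.5 m.
East–west error: 0.0001° × 58763.5 m/° ≈ 5.87635 m.
In feet: 5.87635 m ÷ 0.3048 ≈ 19.279 ft.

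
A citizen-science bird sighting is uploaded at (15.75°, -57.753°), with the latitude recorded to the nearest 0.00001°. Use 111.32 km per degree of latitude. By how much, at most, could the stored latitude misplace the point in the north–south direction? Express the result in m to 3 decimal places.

0.557 m

Rounding to 5 decimal places leaves the latitude within ±5e-06° of the true value.
Along the meridian that is 5e-06° × 111320 m/° = 0.5566 m.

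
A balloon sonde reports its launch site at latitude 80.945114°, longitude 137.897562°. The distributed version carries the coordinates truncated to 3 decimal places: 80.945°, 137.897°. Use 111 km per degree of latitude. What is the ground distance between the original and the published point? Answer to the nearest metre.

16 metres

Δlat = 80.945114 − 80.945 = +0.000114°; Δlon = 137.897562 − 137.897 = +0.000562°.
N–S: 0.000114° × 111000 m/° = 12.654 m.
E–W at 80.945°: 0.000562° × 111000 × cos 80.945° = 0.000562 × 111000 × 0.1574 ≈ 9.81784 m.
Hypotenuse of the two orthogonal shifts: √(12.654² + 9.81784²) = 16.016 m.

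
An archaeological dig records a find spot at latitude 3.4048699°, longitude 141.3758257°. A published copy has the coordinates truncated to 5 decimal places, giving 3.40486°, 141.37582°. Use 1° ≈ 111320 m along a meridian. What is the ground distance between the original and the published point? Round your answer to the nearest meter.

1 meters

The latitude changed by +0.0000099° and the longitude by +0.0000057°.
N–S: 0.0000099° × 111320 m/° = 1.10207 m.
East–west at this latitude: 0.0000057° × 111320 × cos 3.40486° ≈ 0.0000057 × 111123 = 0.633404 m.
Combined displacement = (1.10207² + 0.633404²)^½ ≈ 1.27112 m.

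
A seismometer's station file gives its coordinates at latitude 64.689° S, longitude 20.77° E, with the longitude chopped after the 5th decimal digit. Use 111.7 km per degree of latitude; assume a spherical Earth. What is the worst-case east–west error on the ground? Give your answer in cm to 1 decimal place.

Truncating at 5 decimal places can drop up to a full unit in the last place, so the longitude may be off by as much as 1e-05°.
One degree of longitude at 64.689° is 111700 × cos 64.689° ≈ 111700 × 0.4275 = 47755.3 m.
Maximum E–W displacement: 1e-05 × 47755.3 = 0.477553 m.
That is 0.477553 m = 47.755 cm.

47.8 cm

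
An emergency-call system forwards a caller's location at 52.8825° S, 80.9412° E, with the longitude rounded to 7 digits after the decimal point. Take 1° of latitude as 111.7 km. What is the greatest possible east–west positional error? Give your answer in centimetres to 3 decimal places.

0.337 centimetres

Rounding to 7 decimal places leaves the longitude within ±5e-08° of the true value.
One degree of longitude at 52.8825° is 111700 × cos 52.8825° ≈ 111700 × 0.6035 = 67405.5 m.
East–west error: 5e-08° × 67405.5 m/° ≈ 0.00337028 m.
That is 0.00337028 m = 0.33703 cm.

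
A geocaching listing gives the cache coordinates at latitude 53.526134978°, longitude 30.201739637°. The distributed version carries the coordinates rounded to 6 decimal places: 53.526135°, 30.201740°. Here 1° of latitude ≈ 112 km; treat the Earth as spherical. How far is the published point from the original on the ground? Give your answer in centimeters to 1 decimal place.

Δlat = 53.526134978 − 53.526135 = -0.000000022°; Δlon = 30.201739637 − 30.201740 = -0.000000363°.
N–S: -0.000000022° × 112000 m/° = -0.002464 m.
E–W at 53.5261°: -0.000000363° × 112000 × cos 53.5261° = -0.000000363 × 112000 × 0.5945 ≈ -0.0241682 m.
Hypotenuse of the two orthogonal shifts: √(0.002464² + 0.0241682²) = 0.0242935 m.
That is 0.0242935 m = 2.4293 cm.

2.4 centimeters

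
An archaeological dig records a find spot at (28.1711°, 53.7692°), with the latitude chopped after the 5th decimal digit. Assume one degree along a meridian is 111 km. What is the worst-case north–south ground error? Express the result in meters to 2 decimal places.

Truncating at 5 decimal places can drop up to a full unit in the last place, so the latitude may be off by as much as 1e-05°.
Along the meridian that is 1e-05° × 111000 m/° = 1.11 m.

1.11 meters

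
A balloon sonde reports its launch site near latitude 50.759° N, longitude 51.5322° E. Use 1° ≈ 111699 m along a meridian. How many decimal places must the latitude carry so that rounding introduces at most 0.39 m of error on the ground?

6

One degree of latitude covers 111699 m.
Rounding to N decimal places gives at most 0.5 × 10⁻ᴺ degrees of error, i.e. 0.5 × 10⁻ᴺ × 111699 m.
Setting 55849.5 × 10⁻ᴺ ≤ 0.39 gives 10ᴺ ≥ 1.432e+05, i.e. N ≥ 5.16.
So 6 decimal places suffice (0.0558 m); 5 would allow up to 0.558 m.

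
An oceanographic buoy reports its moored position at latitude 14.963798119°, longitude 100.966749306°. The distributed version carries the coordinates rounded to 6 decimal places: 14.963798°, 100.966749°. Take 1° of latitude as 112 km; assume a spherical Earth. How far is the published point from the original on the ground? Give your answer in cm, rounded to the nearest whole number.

4 cm

Δlat = 14.963798119 − 14.963798 = +0.000000119°; Δlon = 100.966749306 − 100.966749 = +0.000000306°.
N–S: 0.000000119° × 112000 m/° = 0.013328 m.
E–W at 14.9638°: 0.000000306° × 112000 × cos 14.9638° = 0.000000306 × 112000 × 0.9661 ≈ 0.0331098 m.
Distance: √(0.013328² + 0.0331098²) ≈ 0.0356917 m.
That is 0.0356917 m = 3.5692 cm.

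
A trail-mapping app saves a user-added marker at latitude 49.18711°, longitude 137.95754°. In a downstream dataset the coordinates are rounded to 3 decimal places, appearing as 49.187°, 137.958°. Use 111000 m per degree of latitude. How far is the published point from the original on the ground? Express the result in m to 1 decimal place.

The latitude changed by +0.00011° and the longitude by -0.00046°.
North–south shift: 0.00011 × 111000 = 12.21 m.
E–W at 49.187°: -0.00046° × 111000 × cos 49.187° = -0.00046 × 111000 × 0.6536 ≈ -33.3724 m.
Hypotenuse of the two orthogonal shifts: √(12.21² + 33.3724²) = 35.5359 m.

35.5 m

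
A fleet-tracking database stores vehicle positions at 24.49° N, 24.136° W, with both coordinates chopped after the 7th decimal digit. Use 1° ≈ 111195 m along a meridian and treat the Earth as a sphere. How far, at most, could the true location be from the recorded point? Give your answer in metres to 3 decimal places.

0.015 metres

Truncating at 7 decimal places can drop up to a full unit in the last place, so each coordinate may be off by as much as 1e-07°.
Latitude error → 1e-07 × 111195 = 0.0111195 m along the meridian.
Longitude error → 1e-07 × 111195 × cos 24.49° = 1e-07 × 111195 × 0.9100 ≈ 0.0101191 m.
Worst case both components are at the extreme and orthogonal: √(0.0111195² + 0.0101191²) ≈ 0.0150346 m.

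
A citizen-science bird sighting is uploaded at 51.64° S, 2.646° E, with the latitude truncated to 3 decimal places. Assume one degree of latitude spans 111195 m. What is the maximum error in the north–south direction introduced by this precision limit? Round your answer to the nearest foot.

365 feet

Truncating at 3 decimal places can drop up to a full unit in the last place, so the latitude may be off by as much as 0.001°.
So the N–S error is at most 0.001 × 111195 = 111.195 m.
In feet: 111.195 m ÷ 0.3048 ≈ 364.81 ft.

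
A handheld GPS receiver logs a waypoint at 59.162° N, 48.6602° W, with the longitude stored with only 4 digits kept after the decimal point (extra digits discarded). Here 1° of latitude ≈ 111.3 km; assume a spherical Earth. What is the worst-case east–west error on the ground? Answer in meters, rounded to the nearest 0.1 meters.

5.7 meters

Truncating at 4 decimal places can drop up to a full unit in the last place, so the longitude may be off by as much as 0.0001°.
At latitude 59.162° a degree of longitude spans 111300 m × cos 59.162° = 111300 × 0.5126 ≈ 57053.8 m.
East–west error: 0.0001° × 57053.8 m/° ≈ 5.70538 m.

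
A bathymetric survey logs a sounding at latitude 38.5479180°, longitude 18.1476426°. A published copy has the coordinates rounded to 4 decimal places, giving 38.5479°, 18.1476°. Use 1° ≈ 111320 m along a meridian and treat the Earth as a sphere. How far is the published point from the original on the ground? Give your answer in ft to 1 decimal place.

13.8 ft

Δlat = 38.5479180 − 38.5479 = +0.0000180°; Δlon = 18.1476426 − 18.1476 = +0.0000426°.
North–south shift: 0.0000180 × 111320 = 2.00376 m.
East–west at this latitude: 0.0000426° × 111320 × cos 38.5479° ≈ 0.0000426 × 87062 = 3.70884 m.
Combined displacement = (2.00376² + 3.70884²)^½ ≈ 4.21551 m.
In feet: 4.21551 m ÷ 0.3048 ≈ 13.83 ft.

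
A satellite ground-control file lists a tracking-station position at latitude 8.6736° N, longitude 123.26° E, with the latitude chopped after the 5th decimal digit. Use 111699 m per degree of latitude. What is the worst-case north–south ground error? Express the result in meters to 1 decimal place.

Truncating at 5 decimal places can drop up to a full unit in the last place, so the latitude may be off by as much as 1e-05°.
North–south distance: 1e-05° × 111699 m/° = 1.11699 m.

1.1 meters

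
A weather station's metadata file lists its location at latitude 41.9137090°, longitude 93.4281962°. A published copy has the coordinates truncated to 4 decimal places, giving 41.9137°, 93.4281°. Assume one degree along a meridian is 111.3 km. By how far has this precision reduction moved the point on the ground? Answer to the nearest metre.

8 metres

The latitude changed by +0.0000090° and the longitude by +0.0000962°.
North–south shift: 0.0000090 × 111300 = 1.0017 m.
E–W at 41.9137°: 0.0000962° × 111300 × cos 41.9137° = 0.0000962 × 111300 × 0.7442 ≈ 7.96768 m.
Combined displacement = (1.0017² + 7.96768²)^½ ≈ 8.0304 m.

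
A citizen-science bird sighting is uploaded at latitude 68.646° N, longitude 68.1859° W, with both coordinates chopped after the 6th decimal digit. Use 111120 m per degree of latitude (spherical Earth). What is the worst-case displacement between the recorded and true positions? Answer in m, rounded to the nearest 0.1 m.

0.1 m

Truncating at 6 decimal places can drop up to a full unit in the last place, so each coordinate may be off by as much as 1e-06°.
Latitude error → 1e-06 × 111120 = 0.11112 m along the meridian.
E–W at 68.646°: 1e-06° × 111120 × cos 68.646° = 1e-06 × 111120 × 0.3641 ≈ 0.040462 m.
Worst case both components are at the extreme and orthogonal: √(0.11112² + 0.040462²) ≈ 0.118257 m.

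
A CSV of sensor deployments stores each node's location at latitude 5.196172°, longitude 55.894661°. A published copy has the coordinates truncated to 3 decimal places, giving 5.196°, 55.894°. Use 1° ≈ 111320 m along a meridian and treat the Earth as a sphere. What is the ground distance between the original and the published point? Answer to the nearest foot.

248 feet

The latitude changed by +0.000172° and the longitude by +0.000661°.
North–south shift: 0.000172 × 111320 = 19.147 m.
East–west at this latitude: 0.000661° × 111320 × cos 5.196° ≈ 0.000661 × 110863 = 73.2801 m.
Distance: √(19.147² + 73.2801²) ≈ 75.7403 m.
Converting: 75.7403 m × 3.2808 ft/m ≈ 248.49 ft.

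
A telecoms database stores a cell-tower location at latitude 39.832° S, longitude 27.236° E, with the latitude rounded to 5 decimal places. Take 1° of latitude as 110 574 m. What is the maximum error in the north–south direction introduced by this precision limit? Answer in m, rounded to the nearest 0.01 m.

0.55 m

Rounding to 5 decimal places leaves the latitude within ±5e-06° of the true value.
Along the meridian that is 5e-06° × 110574 m/° = 0.55287 m.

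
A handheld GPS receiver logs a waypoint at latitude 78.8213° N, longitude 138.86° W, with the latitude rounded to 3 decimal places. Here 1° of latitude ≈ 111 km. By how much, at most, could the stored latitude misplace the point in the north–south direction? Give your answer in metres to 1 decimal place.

Rounding to 3 decimal places leaves the latitude within ±0.0005° of the true value.
Along the meridian that is 0.0005° × 111000 m/° = 55.5 m.

55.5 metres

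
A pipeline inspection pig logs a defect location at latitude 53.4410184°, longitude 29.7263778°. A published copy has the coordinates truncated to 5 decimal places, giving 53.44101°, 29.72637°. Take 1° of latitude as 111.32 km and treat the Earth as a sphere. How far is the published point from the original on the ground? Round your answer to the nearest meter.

The latitude changed by +0.0000084° and the longitude by +0.0000078°.
N–S: 0.0000084° × 111320 m/° = 0.935088 m.
E–W at 53.441°: 0.0000078° × 111320 × cos 53.441° = 0.0000078 × 111320 × 0.5957 ≈ 0.517201 m.
Hypotenuse of the two orthogonal shifts: √(0.935088² + 0.517201²) = 1.06859 m.

1 meters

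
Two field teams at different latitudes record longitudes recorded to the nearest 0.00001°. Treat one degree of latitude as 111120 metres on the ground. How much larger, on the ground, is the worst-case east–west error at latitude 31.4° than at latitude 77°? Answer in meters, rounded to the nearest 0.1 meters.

Rounding to 5 decimal places leaves the longitude within ±5e-06° of the true value.
At 31.4°: 5e-06° × 111120 × cos 31.4° = 5e-06 × 111120 × 0.8536 ≈ 0.47423 m.
At 77°: 5e-06° × 111120 × cos 77° = 5e-06 × 111120 × 0.2250 ≈ 0.12498 m.
So the lower-latitude error exceeds the higher by 0.47423 − 0.12498 = 0.34925 m.

0.3 meters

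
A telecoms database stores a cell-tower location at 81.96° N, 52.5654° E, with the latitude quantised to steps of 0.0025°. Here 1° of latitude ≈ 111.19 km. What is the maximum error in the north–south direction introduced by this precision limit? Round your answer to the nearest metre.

139 metres

With a 0.0025° grid the true value lies within half a step, ±0.0025°/2 = ±0.00125°, of the stored one.
North–south distance: 0.00125° × 111190 m/° = 138.988 m.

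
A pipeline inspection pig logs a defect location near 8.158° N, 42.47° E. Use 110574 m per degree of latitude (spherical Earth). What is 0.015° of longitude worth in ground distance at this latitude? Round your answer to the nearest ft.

5387 ft

0.015° of longitude at 8.158° is 0.015 × 110574 × cos 8.158° ≈ 0.015 × 109455 = 1641.83 m.
In feet: 1641.83 m ÷ 0.3048 ≈ 5386.6 ft.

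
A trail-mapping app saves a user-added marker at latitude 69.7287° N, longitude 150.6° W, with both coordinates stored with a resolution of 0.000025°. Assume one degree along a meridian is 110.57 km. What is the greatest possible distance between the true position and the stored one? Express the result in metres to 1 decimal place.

With a 0.000025° grid the true value lies within half a step, ±0.000025°/2 = ±1.25e-05°, of the stored one.
N–S: 1.25e-05° × 110570 m/° = 1.38213 m.
Longitude error → 1.25e-05 × 110570 × cos 69.7287° = 1.25e-05 × 110570 × 0.3465 ≈ 0.478859 m.
Worst case both components are at the extreme and orthogonal: √(1.38213² + 0.478859²) ≈ 1.46273 m.

1.5 metres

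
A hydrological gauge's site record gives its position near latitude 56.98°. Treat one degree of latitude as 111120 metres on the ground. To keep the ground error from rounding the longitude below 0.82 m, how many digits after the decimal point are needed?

5

At 56.98° one degree of longitude covers 111120 × cos 56.98° ≈ 111120 × 0.5449 ≈ 60552.8 m.
N decimal places → at most half a unit in the last place, 0.5 × 10⁻ᴺ° = 60552.8/2 × 10⁻ᴺ m.
Need 0.5 × 60552.8 × 10⁻ᴺ ≤ 0.82 → 10⁻ᴺ ≤ 2.708e-05, so N ≥ 4.57.
At 4 places the error can reach 3.03 m, but 5 places keeps it to 0.303 m.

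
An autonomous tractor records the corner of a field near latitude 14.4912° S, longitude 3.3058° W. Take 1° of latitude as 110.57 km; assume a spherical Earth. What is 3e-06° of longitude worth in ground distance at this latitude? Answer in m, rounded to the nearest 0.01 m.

0.32 m

At 14.4912° a degree of longitude is 110570 × cos 14.4912° ≈ 107052 m, so 3e-06° corresponds to 0.321157 m.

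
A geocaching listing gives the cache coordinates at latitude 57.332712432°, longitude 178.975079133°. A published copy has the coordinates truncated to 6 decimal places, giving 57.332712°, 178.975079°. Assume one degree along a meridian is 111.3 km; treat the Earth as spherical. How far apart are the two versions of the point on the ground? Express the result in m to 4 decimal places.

0.0487 m

Δlat = 57.332712432 − 57.332712 = +0.000000432°; Δlon = 178.975079133 − 178.975079 = +0.000000133°.
N–S: 0.000000432° × 111300 m/° = 0.0480816 m.
East–west at this latitude: 0.000000133° × 111300 × cos 57.3327° ≈ 0.000000133 × 60075.3 = 0.00799001 m.
Combined displacement = (0.0480816² + 0.00799001²)^½ ≈ 0.048741 m.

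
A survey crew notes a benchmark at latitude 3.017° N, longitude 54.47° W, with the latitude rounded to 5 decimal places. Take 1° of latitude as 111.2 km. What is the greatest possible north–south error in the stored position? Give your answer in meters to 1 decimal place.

Rounding to 5 decimal places leaves the latitude within ±5e-06° of the true value.
Along the meridian that is 5e-06° × 111200 m/° = 0.556 m.

0.6 meters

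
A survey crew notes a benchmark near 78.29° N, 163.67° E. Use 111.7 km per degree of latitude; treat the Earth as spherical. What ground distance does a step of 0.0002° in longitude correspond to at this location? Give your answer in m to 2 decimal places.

4.53 m

0.0002° of longitude at 78.29° is 0.0002 × 111700 × cos 78.29° ≈ 0.0002 × 22670.4 = 4.53409 m.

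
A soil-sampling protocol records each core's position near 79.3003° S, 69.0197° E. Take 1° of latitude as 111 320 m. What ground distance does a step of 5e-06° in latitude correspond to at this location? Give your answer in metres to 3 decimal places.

5e-06° × 111320 m/° = 0.5566 m.

0.557 metres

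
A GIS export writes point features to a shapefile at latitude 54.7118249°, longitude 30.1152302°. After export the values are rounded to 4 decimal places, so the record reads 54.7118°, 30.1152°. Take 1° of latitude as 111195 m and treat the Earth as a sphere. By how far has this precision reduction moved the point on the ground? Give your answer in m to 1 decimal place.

Δlat = 54.7118249 − 54.7118 = +0.0000249°; Δlon = 30.1152302 − 30.1152 = +0.0000302°.
N–S: 0.0000249° × 111195 m/° = 2.76876 m.
E–W at 54.7118°: 0.0000302° × 111195 × cos 54.7118° = 0.0000302 × 111195 × 0.5777 ≈ 1.93993 m.
Hypotenuse of the two orthogonal shifts: √(2.76876² + 1.93993²) = 3.38073 m.

3.4 m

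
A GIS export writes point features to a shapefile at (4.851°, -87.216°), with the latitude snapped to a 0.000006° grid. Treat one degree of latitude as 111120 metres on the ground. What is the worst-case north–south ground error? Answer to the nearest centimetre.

33 centimetres

With a 0.000006° grid the true value lies within half a step, ±0.000006°/2 = ±3e-06°, of the stored one.
North–south distance: 3e-06° × 111120 m/° = 0.33336 m.
That is 0.33336 m = 33.336 cm.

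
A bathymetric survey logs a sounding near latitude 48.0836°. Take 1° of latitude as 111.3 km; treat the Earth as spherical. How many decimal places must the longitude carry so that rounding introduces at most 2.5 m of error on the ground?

5

At 48.0836° one degree of longitude covers 111300 × cos 48.0836° ≈ 111300 × 0.6680 ≈ 74353.5 m.
Rounding to N decimal places gives at most 0.5 × 10⁻ᴺ degrees of error, i.e. 0.5 × 10⁻ᴺ × 74353.5 m.
Need 0.5 × 74353.5 × 10⁻ᴺ ≤ 2.5 → 10⁻ᴺ ≤ 6.725e-05, so N ≥ 4.17.
At 4 places the error can reach 3.72 m, but 5 places keeps it to 0.372 m.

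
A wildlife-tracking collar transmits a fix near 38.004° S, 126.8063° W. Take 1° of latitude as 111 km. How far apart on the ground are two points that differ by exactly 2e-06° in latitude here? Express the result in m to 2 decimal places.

Along a meridian 2e-06° is 2e-06 × 111000 = 0.222 m.

0.22 m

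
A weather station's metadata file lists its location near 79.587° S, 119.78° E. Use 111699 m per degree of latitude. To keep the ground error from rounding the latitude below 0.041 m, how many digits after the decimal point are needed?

7 decimal places

One degree of latitude covers 111699 m.
With N decimal places the half-ulp bound is 0.5·10⁻ᴺ°, or 0.5·10⁻ᴺ × 111699 m on the ground.
Setting 55849.5 × 10⁻ᴺ ≤ 0.041 gives 10ᴺ ≥ 1.362e+06, i.e. N ≥ 6.13.
N = 6 would give 0.0558 m (too coarse); N = 7 gives 0.00558 m ≤ 0.041 m.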